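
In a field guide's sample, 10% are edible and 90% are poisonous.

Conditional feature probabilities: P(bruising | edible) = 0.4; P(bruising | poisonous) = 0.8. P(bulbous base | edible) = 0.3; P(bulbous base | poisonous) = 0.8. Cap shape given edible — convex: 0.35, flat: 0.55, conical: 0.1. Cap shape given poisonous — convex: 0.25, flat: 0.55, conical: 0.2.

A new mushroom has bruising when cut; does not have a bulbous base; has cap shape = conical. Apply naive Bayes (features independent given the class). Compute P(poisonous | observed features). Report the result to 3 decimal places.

0.911

edible: 0.1 × 0.4 × (1−0.3) × 0.1 = 0.0028
poisonous: 0.9 × 0.8 × (1−0.8) × 0.2 = 0.0288
P(poisonous | x) = 0.0288 / 0.0316 ≈ 0.911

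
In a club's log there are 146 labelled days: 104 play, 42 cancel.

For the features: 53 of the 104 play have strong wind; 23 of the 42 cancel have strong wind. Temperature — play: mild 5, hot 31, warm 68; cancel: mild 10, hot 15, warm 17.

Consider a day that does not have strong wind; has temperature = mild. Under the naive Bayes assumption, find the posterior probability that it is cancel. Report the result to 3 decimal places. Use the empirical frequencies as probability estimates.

play: (104/146) × (51/104) × (5/104) ≈ 0.016794
cancel: (42/146) × (19/42) × (10/42) ≈ 0.030985
P(cancel | x) = 0.030985 / 0.047779 ≈ 0.649

0.649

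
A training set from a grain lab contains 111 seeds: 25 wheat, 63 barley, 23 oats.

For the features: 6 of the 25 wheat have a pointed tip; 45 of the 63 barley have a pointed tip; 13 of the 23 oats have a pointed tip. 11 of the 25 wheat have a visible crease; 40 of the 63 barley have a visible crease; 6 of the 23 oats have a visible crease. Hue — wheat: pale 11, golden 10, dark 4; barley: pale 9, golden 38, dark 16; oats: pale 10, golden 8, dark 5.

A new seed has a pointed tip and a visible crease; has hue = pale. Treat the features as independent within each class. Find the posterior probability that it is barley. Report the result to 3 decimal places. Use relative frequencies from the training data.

0.608

wheat: (25/111) × (6/25) × (11/25) × (11/25) ≈ 0.0104649
barley: (63/111) × (45/63) × (40/63) × (9/63) ≈ 0.0367715
oats: (23/111) × (13/23) × (6/23) × (10/23) ≈ 0.0132836
P(barley | x) = 0.0367715 / 0.06052 ≈ 0.608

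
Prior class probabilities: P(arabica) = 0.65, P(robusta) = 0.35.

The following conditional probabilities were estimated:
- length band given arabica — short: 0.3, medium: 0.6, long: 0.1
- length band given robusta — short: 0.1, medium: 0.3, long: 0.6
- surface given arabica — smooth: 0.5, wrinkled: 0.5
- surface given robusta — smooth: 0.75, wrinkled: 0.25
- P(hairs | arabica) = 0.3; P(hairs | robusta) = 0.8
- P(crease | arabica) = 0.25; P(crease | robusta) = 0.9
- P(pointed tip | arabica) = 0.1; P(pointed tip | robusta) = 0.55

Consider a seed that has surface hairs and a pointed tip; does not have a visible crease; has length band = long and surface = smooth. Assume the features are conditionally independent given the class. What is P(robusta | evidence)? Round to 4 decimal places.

0.9046

arabica: 0.65 × 0.1 × 0.5 × 0.3 × (1−0.25) × 0.1 = 0.00073125
robusta: 0.35 × 0.6 × 0.75 × 0.8 × (1−0.9) × 0.55 = 0.00693
P(robusta | x) = 0.00693 / 0.00766125 ≈ 0.9046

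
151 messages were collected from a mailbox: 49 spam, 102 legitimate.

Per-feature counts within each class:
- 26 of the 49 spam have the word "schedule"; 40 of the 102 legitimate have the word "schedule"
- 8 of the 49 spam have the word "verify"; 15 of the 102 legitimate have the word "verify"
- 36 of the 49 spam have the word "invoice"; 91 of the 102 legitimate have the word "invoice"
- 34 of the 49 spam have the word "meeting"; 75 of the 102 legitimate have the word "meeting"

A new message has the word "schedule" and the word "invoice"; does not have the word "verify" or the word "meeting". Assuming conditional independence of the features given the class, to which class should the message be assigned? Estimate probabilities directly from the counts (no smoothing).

spam: (49/151) × (26/49) × (41/49) × (36/49) × (15/49) ≈ 0.032403
legitimate: (102/151) × (40/102) × (87/102) × (91/102) × (27/102) ≈ 0.0533589
Highest score → legitimate.

legitimate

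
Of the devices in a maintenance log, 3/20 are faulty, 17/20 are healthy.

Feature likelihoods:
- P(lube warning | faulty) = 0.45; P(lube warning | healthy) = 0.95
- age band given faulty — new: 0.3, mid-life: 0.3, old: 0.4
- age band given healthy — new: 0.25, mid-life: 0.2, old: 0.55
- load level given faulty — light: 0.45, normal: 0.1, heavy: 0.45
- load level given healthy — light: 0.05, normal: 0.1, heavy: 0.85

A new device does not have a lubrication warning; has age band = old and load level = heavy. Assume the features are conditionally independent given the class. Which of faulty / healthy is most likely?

healthy

faulty: 0.15 × (1−0.45) × 0.4 × 0.45 = 0.01485
healthy: 0.85 × (1−0.95) × 0.55 × 0.85 = 0.01986875
Highest score → healthy.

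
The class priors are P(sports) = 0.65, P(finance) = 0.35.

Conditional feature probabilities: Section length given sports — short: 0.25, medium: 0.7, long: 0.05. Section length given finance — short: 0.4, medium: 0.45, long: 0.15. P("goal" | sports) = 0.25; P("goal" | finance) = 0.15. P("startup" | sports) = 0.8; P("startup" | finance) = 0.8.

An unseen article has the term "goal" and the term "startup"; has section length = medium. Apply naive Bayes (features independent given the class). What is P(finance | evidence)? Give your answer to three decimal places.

0.172

sports: 0.65 × 0.7 × 0.25 × 0.8 = 0.091
finance: 0.35 × 0.45 × 0.15 × 0.8 = 0.0189
P(finance | x) = 0.0189 / 0.1099 ≈ 0.172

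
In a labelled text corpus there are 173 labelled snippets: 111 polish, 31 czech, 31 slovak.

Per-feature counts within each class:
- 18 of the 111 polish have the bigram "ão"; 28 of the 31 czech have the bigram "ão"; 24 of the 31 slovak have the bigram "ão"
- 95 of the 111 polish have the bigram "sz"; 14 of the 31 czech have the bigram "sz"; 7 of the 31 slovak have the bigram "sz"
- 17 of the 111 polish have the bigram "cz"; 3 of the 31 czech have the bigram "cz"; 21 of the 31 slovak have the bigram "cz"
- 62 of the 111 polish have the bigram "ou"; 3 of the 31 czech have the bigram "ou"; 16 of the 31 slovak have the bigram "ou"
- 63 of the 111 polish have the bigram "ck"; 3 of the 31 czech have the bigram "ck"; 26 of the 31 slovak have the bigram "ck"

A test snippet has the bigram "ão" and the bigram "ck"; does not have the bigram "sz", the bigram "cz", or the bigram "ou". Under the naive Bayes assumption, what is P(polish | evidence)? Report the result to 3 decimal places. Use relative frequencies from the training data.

polish: (111/173) × (18/111) × (16/111) × (94/111) × (49/111) × (63/111) ≈ 0.00318214
czech: (31/173) × (28/31) × (17/31) × (28/31) × (28/31) × (3/31) ≈ 0.00700731
slovak: (31/173) × (24/31) × (24/31) × (10/31) × (15/31) × (26/31) ≈ 0.0140603
P(polish | x) = 0.00318214 / 0.02424975 ≈ 0.131

0.131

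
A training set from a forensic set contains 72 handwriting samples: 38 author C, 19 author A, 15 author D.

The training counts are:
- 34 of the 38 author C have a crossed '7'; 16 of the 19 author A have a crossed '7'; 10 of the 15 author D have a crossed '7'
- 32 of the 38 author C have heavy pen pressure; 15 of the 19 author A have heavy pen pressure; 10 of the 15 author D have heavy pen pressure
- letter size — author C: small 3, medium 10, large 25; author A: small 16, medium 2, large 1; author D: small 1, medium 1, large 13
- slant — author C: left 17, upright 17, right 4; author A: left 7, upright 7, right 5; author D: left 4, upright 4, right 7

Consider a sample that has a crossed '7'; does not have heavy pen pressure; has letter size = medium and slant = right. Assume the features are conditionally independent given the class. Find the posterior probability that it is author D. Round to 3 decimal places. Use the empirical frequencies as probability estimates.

0.300

author C: (38/72) × (34/38) × (6/38) × (10/38) × (4/38) ≈ 0.00206541
author A: (19/72) × (16/19) × (4/19) × (2/19) × (5/19) ≈ 0.00129595
author D: (15/72) × (10/15) × (5/15) × (1/15) × (7/15) ≈ 0.00144033
P(author D | x) = 0.00144033 / 0.00480169 ≈ 0.300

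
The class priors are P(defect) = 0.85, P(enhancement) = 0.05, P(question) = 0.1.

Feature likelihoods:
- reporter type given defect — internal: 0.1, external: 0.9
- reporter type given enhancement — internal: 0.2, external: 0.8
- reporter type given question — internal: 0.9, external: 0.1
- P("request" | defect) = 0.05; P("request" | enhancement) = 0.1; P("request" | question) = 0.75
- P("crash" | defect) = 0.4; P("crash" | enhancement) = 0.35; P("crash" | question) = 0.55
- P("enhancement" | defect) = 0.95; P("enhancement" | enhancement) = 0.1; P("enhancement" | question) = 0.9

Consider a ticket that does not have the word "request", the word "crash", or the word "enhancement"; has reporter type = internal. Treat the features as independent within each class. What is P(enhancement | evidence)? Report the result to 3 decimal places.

defect: 0.85 × 0.1 × (1−0.05) × (1−0.4) × (1−0.95) = 0.0024225
enhancement: 0.05 × 0.2 × (1−0.1) × (1−0.35) × (1−0.1) = 0.005265
question: 0.1 × 0.9 × (1−0.75) × (1−0.55) × (1−0.9) = 0.0010125
P(enhancement | x) = 0.005265 / 0.0087 ≈ 0.605

0.605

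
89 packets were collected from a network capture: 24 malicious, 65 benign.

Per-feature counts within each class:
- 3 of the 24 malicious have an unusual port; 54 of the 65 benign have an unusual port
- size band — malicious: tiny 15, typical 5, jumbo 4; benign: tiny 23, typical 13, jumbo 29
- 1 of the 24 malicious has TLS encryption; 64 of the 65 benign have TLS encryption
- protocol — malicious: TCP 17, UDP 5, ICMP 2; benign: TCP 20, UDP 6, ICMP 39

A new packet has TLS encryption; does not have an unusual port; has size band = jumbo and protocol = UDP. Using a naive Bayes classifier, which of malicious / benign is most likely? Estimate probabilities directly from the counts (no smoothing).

malicious: (24/89) × (21/24) × (4/24) × (1/24) × (5/24) ≈ 0.00034137
benign: (65/89) × (11/65) × (29/65) × (64/65) × (6/65) ≈ 0.00501178
Highest score → benign.

benign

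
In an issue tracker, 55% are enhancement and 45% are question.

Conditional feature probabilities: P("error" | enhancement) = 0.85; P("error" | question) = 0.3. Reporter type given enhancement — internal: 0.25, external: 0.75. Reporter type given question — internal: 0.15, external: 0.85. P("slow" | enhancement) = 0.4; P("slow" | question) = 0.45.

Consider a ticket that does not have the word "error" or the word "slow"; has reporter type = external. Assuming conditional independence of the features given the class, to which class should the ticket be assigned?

enhancement: 0.55 × (1−0.85) × 0.75 × (1−0.4) = 0.037125
question: 0.45 × (1−0.3) × 0.85 × (1−0.45) = 0.1472625
Highest score → question.

question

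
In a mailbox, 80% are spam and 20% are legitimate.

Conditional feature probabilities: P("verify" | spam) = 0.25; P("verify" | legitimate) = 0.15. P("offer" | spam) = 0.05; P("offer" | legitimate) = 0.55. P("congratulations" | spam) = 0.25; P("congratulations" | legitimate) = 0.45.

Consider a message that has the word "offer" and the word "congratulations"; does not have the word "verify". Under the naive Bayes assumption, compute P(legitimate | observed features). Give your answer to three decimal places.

0.849

spam: 0.8 × (1−0.25) × 0.05 × 0.25 = 0.0075
legitimate: 0.2 × (1−0.15) × 0.55 × 0.45 = 0.042075
P(legitimate | x) = 0.042075 / 0.049575 ≈ 0.849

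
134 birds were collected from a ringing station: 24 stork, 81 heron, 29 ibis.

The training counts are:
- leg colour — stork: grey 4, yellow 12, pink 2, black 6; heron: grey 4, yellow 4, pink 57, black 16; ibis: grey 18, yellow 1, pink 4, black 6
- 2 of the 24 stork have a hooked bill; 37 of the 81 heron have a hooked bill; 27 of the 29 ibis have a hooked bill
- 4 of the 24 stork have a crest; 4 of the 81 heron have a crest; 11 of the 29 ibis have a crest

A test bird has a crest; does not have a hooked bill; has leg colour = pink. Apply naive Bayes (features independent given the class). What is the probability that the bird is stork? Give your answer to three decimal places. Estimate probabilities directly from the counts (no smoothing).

stork: (24/134) × (2/24) × (22/24) × (4/24) ≈ 0.00228027
heron: (81/134) × (57/81) × (44/81) × (4/81) ≈ 0.0114107
ibis: (29/134) × (4/29) × (2/29) × (11/29) ≈ 0.000780876
P(stork | x) = 0.00228027 / 0.014471846 ≈ 0.158

0.158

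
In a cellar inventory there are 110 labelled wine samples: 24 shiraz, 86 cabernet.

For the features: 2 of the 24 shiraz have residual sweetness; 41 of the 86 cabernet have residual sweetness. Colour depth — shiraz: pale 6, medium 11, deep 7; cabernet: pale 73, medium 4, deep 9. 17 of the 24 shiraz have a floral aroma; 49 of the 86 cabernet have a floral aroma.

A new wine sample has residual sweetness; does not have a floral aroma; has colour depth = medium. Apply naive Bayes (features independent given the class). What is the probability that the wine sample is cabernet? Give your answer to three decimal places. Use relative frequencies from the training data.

0.754

shiraz: (24/110) × (2/24) × (11/24) × (7/24) ≈ 0.00243056
cabernet: (86/110) × (41/86) × (4/86) × (37/86) ≈ 0.00745858
P(cabernet | x) = 0.00745858 / 0.00988914 ≈ 0.754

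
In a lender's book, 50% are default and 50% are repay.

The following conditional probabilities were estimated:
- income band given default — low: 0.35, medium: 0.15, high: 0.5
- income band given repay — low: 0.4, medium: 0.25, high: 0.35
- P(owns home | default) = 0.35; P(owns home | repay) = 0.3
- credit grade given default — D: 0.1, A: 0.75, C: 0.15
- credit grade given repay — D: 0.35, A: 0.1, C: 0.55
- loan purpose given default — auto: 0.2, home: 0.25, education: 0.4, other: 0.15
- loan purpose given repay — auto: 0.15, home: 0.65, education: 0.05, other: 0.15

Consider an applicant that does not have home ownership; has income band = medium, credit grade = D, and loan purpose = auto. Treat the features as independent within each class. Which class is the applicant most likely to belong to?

repay

default: 0.5 × 0.15 × (1−0.35) × 0.1 × 0.2 = 0.000975
repay: 0.5 × 0.25 × (1−0.3) × 0.35 × 0.15 = 0.00459375
Highest score → repay.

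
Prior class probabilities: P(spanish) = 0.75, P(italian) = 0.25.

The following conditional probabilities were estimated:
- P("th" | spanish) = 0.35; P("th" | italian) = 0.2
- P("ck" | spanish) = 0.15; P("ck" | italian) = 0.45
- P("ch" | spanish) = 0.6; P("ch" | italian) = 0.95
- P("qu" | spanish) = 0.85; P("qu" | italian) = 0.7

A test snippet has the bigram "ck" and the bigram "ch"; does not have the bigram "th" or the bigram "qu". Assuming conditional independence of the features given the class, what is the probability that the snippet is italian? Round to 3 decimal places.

0.796

spanish: 0.75 × (1−0.35) × 0.15 × 0.6 × (1−0.85) = 0.00658125
italian: 0.25 × (1−0.2) × 0.45 × 0.95 × (1−0.7) = 0.02565
P(italian | x) = 0.02565 / 0.03223125 ≈ 0.796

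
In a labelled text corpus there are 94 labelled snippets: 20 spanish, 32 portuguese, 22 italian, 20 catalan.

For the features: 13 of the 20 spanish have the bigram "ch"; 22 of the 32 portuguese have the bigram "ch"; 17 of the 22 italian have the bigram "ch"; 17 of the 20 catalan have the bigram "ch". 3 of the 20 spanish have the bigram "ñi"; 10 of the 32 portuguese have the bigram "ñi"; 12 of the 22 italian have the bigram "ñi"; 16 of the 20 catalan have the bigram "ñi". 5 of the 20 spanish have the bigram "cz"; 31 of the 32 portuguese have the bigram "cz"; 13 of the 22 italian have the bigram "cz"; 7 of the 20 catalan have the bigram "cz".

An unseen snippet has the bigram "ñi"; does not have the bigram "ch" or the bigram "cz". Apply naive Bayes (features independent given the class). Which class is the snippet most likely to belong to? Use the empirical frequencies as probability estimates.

catalan

spanish: (20/94) × (7/20) × (3/20) × (15/20) ≈ 0.00837766
portuguese: (32/94) × (10/32) × (10/32) × (1/32) ≈ 0.0010389
italian: (22/94) × (5/22) × (12/22) × (9/22) ≈ 0.0118692
catalan: (20/94) × (3/20) × (16/20) × (13/20) ≈ 0.0165957
Highest score → catalan.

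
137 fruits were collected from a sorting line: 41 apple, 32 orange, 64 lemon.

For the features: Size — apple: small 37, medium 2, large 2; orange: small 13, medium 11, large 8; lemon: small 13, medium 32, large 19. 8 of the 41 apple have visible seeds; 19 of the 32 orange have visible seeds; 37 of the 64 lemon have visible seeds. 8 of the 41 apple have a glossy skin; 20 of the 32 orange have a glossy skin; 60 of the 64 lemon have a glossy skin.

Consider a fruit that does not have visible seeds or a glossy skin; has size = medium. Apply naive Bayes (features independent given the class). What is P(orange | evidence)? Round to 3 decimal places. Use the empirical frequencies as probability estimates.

apple: (41/137) × (2/41) × (33/41) × (33/41) ≈ 0.00945735
orange: (32/137) × (11/32) × (13/32) × (12/32) ≈ 0.012232
lemon: (64/137) × (32/64) × (27/64) × (4/64) ≈ 0.00615876
P(orange | x) = 0.012232 / 0.02784811 ≈ 0.439

0.439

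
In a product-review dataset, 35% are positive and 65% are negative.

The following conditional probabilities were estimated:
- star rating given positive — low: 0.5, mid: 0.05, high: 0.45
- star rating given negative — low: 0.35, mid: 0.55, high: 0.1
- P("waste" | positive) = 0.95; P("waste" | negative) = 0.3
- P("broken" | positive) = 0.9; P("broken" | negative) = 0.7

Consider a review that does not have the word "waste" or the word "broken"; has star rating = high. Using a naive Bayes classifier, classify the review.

positive: 0.35 × 0.45 × (1−0.95) × (1−0.9) = 0.0007875
negative: 0.65 × 0.1 × (1−0.3) × (1−0.7) = 0.01365
Highest score → negative.

negative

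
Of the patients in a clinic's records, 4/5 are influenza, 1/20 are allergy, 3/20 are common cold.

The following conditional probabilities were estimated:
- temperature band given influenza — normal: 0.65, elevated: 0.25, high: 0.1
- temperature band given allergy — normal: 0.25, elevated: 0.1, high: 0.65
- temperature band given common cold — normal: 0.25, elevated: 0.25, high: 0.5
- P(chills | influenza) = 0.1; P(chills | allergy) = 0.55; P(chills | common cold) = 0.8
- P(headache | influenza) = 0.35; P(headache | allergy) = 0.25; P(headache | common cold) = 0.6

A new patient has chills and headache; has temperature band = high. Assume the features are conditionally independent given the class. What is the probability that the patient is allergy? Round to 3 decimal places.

influenza: 0.8 × 0.1 × 0.1 × 0.35 = 0.0028
allergy: 0.05 × 0.65 × 0.55 × 0.25 = 0.00446875
common cold: 0.15 × 0.5 × 0.8 × 0.6 = 0.036
P(allergy | x) = 0.00446875 / 0.04326875 ≈ 0.103

0.103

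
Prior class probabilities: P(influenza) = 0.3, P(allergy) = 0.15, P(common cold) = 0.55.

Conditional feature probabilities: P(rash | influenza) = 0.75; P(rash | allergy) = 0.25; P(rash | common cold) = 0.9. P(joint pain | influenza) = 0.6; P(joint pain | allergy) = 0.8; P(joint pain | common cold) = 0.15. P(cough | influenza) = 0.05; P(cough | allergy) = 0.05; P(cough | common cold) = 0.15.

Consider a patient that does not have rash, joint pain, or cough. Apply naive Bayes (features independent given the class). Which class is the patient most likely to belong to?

common cold

influenza: 0.3 × (1−0.75) × (1−0.6) × (1−0.05) = 0.0285
allergy: 0.15 × (1−0.25) × (1−0.8) × (1−0.05) = 0.021375
common cold: 0.55 × (1−0.9) × (1−0.15) × (1−0.15) = 0.0397375
Highest score → common cold.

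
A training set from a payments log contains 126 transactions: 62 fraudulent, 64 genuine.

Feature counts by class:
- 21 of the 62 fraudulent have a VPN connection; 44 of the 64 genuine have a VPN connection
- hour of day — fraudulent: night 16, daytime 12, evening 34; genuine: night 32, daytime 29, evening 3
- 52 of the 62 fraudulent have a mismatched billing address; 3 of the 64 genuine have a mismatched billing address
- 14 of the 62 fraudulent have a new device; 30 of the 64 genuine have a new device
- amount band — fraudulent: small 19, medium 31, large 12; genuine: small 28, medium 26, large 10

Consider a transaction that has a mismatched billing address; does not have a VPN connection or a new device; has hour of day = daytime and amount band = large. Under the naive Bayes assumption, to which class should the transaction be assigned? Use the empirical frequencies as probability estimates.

fraudulent: (62/126) × (41/62) × (12/62) × (52/62) × (48/62) × (12/62) ≈ 0.00791505
genuine: (64/126) × (20/64) × (29/64) × (3/64) × (34/64) × (10/64) ≈ 0.000279858
Highest score → fraudulent.

fraudulent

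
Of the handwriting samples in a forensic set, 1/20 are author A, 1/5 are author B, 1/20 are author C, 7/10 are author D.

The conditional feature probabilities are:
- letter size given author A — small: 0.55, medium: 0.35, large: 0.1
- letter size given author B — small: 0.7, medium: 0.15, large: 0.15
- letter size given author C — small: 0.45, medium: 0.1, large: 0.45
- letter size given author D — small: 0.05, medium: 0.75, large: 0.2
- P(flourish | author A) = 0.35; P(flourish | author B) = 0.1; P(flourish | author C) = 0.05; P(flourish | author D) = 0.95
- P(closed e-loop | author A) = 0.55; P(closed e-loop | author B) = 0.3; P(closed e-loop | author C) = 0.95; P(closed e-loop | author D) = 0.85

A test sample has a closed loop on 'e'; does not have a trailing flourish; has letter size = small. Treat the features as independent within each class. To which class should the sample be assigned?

author A: 0.05 × 0.55 × (1−0.35) × 0.55 = 0.00983125
author B: 0.2 × 0.7 × (1−0.1) × 0.3 = 0.0378
author C: 0.05 × 0.45 × (1−0.05) × 0.95 = 0.02030625
author D: 0.7 × 0.05 × (1−0.95) × 0.85 = 0.0014875
Highest score → author B.

author B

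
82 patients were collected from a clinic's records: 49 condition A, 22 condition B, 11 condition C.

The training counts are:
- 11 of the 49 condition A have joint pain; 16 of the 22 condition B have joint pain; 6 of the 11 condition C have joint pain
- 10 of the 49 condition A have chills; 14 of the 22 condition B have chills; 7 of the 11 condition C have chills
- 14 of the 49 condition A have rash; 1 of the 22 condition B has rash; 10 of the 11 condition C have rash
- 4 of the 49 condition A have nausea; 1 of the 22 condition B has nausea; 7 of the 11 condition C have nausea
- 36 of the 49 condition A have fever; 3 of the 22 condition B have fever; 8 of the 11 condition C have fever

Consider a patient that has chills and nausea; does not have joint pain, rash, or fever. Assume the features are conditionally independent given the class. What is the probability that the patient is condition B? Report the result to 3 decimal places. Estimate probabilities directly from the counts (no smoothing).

condition A: (49/82) × (38/49) × (10/49) × (35/49) × (4/49) × (13/49) ≈ 0.00146304
condition B: (22/82) × (6/22) × (14/22) × (21/22) × (1/22) × (19/22) ≈ 0.00174481
condition C: (11/82) × (5/11) × (7/11) × (1/11) × (7/11) × (3/11) ≈ 0.000612213
P(condition B | x) = 0.00174481 / 0.003820063 ≈ 0.457

0.457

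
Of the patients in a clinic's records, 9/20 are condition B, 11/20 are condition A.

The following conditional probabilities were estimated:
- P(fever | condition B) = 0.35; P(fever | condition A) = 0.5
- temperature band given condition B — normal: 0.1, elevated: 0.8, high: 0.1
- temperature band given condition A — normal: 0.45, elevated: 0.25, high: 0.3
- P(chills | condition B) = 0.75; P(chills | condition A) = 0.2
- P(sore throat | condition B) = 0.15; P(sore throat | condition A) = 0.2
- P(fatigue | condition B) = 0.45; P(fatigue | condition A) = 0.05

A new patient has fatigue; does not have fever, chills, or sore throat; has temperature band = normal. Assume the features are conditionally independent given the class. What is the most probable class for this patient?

condition B: 0.45 × (1−0.35) × 0.1 × (1−0.75) × (1−0.15) × 0.45 = 0.00279703125
condition A: 0.55 × (1−0.5) × 0.45 × (1−0.2) × (1−0.2) × 0.05 = 0.00396
Highest score → condition A.

condition A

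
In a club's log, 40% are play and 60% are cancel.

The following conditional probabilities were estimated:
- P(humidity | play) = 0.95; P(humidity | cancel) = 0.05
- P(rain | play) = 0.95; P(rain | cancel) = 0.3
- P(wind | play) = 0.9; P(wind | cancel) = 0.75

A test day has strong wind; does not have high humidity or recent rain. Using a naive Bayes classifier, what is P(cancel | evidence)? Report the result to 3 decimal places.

play: 0.4 × (1−0.95) × (1−0.95) × 0.9 = 0.0009
cancel: 0.6 × (1−0.05) × (1−0.3) × 0.75 = 0.29925
P(cancel | x) = 0.29925 / 0.30015 ≈ 0.997

0.997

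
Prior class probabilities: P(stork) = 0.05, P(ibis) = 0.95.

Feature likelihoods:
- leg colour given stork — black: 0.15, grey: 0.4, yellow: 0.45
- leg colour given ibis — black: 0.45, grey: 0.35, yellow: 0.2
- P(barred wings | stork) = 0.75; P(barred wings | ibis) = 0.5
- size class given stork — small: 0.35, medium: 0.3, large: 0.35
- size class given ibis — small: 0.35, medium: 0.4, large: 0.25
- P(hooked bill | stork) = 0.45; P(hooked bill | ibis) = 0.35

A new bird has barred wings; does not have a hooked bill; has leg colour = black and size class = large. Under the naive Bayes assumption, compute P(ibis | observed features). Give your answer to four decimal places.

stork: 0.05 × 0.15 × 0.75 × 0.35 × (1−0.45) = 0.0010828125
ibis: 0.95 × 0.45 × 0.5 × 0.25 × (1−0.35) = 0.034734375
P(ibis | x) = 0.034734375 / 0.0358171875 ≈ 0.9698

0.9698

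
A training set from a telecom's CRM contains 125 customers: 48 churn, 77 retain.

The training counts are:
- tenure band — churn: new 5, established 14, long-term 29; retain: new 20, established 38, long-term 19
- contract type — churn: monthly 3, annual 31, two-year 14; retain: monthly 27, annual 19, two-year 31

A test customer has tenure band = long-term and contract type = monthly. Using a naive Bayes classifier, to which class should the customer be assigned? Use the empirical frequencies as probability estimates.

churn: (48/125) × (29/48) × (3/48) = 0.0145
retain: (77/125) × (19/77) × (27/77) ≈ 0.0532987
Highest score → retain.

retain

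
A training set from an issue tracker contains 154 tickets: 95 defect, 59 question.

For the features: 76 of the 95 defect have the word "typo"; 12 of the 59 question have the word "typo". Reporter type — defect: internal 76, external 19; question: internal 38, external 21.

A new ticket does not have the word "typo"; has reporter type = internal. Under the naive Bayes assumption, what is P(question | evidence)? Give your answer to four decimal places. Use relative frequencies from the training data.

0.6657

defect: (95/154) × (19/95) × (76/95) ≈ 0.0987013
question: (59/154) × (47/59) × (38/59) ≈ 0.196566
P(question | x) = 0.196566 / 0.2952673 ≈ 0.6657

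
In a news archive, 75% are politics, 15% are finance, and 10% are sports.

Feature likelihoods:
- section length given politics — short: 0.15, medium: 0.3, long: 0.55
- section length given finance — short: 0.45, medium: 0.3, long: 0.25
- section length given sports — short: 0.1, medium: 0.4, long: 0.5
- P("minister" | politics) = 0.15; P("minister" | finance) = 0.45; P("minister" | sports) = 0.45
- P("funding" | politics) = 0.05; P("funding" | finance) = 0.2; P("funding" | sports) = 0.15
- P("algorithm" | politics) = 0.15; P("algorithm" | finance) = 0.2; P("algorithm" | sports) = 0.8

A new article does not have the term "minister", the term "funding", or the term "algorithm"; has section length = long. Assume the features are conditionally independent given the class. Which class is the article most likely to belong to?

politics: 0.75 × 0.55 × (1−0.15) × (1−0.05) × (1−0.15) = 0.2831296875
finance: 0.15 × 0.25 × (1−0.45) × (1−0.2) × (1−0.2) = 0.0132
sports: 0.1 × 0.5 × (1−0.45) × (1−0.15) × (1−0.8) = 0.004675
Highest score → politics.

politics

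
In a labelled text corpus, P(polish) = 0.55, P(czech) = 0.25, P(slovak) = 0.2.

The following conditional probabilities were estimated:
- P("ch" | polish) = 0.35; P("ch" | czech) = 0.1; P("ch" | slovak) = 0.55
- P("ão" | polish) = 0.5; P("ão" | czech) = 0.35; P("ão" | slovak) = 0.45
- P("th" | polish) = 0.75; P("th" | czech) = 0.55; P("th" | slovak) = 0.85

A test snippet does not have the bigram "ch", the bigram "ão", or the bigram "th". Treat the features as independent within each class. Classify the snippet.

polish: 0.55 × (1−0.35) × (1−0.5) × (1−0.75) = 0.0446875
czech: 0.25 × (1−0.1) × (1−0.35) × (1−0.55) = 0.0658125
slovak: 0.2 × (1−0.55) × (1−0.45) × (1−0.85) = 0.007425
Highest score → czech.

czech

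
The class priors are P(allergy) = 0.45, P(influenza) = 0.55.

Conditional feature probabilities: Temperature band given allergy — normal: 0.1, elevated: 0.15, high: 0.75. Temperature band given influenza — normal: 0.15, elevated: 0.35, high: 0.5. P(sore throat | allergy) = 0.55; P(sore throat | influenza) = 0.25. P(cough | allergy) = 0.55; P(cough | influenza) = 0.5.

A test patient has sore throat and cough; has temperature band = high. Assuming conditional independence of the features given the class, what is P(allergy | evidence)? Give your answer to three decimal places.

0.748

allergy: 0.45 × 0.75 × 0.55 × 0.55 = 0.10209375
influenza: 0.55 × 0.5 × 0.25 × 0.5 = 0.034375
P(allergy | x) = 0.10209375 / 0.13646875 ≈ 0.748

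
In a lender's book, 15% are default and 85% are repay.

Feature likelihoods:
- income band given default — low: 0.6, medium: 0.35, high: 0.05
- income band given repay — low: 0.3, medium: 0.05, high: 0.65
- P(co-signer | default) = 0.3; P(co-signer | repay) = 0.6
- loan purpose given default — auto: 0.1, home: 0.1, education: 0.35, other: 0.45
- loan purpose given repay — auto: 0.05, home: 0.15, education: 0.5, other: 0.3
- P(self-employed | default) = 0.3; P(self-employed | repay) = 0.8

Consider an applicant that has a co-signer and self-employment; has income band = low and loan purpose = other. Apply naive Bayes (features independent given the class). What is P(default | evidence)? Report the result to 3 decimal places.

default: 0.15 × 0.6 × 0.3 × 0.45 × 0.3 = 0.003645
repay: 0.85 × 0.3 × 0.6 × 0.3 × 0.8 = 0.03672
P(default | x) = 0.003645 / 0.040365 ≈ 0.090

0.090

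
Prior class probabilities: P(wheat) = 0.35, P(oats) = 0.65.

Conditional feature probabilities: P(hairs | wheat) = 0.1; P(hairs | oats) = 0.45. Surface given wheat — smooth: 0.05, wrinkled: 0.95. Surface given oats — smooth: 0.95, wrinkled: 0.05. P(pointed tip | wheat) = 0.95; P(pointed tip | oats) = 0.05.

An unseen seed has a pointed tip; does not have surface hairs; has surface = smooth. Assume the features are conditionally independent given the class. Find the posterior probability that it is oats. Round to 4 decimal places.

wheat: 0.35 × (1−0.1) × 0.05 × 0.95 = 0.0149625
oats: 0.65 × (1−0.45) × 0.95 × 0.05 = 0.01698125
P(oats | x) = 0.01698125 / 0.03194375 ≈ 0.5316

0.5316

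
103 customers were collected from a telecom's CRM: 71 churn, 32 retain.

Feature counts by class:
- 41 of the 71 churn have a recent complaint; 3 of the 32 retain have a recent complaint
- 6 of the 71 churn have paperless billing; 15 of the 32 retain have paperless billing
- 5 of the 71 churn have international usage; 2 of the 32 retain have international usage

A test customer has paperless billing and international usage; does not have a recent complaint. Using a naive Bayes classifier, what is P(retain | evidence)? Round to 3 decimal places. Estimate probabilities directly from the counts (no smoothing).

churn: (71/103) × (30/71) × (6/71) × (5/71) ≈ 0.00173336
retain: (32/103) × (29/32) × (15/32) × (2/32) ≈ 0.00824863
P(retain | x) = 0.00824863 / 0.00998199 ≈ 0.826

0.826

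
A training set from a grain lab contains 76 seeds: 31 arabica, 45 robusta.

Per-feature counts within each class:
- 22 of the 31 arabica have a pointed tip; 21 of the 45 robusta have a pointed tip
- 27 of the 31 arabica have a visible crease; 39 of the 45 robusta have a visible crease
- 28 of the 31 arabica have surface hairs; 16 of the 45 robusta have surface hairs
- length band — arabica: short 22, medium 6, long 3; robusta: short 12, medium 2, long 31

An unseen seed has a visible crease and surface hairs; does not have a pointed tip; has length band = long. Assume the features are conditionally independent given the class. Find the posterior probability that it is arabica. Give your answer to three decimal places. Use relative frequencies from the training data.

arabica: (31/76) × (9/31) × (27/31) × (28/31) × (3/31) ≈ 0.00901544
robusta: (45/76) × (24/45) × (39/45) × (16/45) × (31/45) ≈ 0.0670357
P(arabica | x) = 0.00901544 / 0.07605114 ≈ 0.119

0.119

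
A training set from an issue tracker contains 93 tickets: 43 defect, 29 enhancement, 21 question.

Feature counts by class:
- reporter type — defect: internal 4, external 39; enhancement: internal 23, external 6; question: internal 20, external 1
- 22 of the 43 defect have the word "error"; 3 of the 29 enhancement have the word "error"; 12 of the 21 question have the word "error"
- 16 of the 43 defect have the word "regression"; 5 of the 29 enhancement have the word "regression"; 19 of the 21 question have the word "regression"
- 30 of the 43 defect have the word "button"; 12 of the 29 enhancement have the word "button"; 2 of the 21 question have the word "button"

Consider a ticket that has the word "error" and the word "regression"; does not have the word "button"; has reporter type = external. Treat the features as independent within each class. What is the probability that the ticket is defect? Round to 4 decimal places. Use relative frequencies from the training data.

0.8088

defect: (43/93) × (39/43) × (22/43) × (16/43) × (13/43) ≈ 0.0241358
enhancement: (29/93) × (6/29) × (3/29) × (5/29) × (17/29) ≈ 0.000674551
question: (21/93) × (1/21) × (12/21) × (19/21) × (19/21) ≈ 0.00502976
P(defect | x) = 0.0241358 / 0.029840111 ≈ 0.8088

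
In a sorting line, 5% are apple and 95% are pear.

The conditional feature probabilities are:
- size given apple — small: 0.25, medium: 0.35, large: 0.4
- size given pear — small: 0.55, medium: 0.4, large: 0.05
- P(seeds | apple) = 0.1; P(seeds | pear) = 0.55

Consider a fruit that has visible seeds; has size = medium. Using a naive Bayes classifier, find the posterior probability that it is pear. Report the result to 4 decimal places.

apple: 0.05 × 0.35 × 0.1 = 0.00175
pear: 0.95 × 0.4 × 0.55 = 0.209
P(pear | x) = 0.209 / 0.21075 ≈ 0.9917

0.9917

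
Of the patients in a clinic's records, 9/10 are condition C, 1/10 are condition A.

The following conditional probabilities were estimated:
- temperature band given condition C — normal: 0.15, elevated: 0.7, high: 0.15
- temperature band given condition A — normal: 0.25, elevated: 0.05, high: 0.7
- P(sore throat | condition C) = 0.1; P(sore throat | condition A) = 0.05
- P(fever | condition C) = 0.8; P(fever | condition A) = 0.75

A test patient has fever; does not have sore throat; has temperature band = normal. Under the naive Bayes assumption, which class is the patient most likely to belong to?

condition C: 0.9 × 0.15 × (1−0.1) × 0.8 = 0.0972
condition A: 0.1 × 0.25 × (1−0.05) × 0.75 = 0.0178125
Highest score → condition C.

condition C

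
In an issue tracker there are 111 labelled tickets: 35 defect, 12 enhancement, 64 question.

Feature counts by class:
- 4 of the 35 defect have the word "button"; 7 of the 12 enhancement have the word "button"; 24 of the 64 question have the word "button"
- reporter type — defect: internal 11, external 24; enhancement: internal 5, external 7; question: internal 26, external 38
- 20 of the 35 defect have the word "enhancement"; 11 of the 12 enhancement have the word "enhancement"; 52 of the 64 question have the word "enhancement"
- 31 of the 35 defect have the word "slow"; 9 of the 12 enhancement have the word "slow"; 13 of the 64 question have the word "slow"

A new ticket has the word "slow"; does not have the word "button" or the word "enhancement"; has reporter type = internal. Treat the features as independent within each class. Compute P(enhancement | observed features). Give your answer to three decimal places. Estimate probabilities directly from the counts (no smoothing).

0.029

defect: (35/111) × (31/35) × (11/35) × (15/35) × (31/35) ≈ 0.0333181
enhancement: (12/111) × (5/12) × (5/12) × (1/12) × (9/12) ≈ 0.00117305
question: (64/111) × (40/64) × (26/64) × (12/64) × (13/64) ≈ 0.00557564
P(enhancement | x) = 0.00117305 / 0.04006679 ≈ 0.029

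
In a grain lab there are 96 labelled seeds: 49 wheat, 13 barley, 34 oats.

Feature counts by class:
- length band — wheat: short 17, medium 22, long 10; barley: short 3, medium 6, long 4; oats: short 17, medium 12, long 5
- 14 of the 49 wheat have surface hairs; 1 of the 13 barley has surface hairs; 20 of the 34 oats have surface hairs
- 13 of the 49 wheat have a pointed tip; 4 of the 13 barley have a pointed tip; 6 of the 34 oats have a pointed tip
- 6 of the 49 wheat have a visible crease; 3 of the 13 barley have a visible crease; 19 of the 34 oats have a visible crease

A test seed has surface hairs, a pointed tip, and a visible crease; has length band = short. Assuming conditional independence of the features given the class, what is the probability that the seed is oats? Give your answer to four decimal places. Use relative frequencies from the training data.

0.8499

wheat: (49/96) × (17/49) × (14/49) × (13/49) × (6/49) ≈ 0.00164366
barley: (13/96) × (3/13) × (1/13) × (4/13) × (3/13) ≈ 0.000170687
oats: (34/96) × (17/34) × (20/34) × (6/34) × (19/34) ≈ 0.0102725
P(oats | x) = 0.0102725 / 0.012086847 ≈ 0.8499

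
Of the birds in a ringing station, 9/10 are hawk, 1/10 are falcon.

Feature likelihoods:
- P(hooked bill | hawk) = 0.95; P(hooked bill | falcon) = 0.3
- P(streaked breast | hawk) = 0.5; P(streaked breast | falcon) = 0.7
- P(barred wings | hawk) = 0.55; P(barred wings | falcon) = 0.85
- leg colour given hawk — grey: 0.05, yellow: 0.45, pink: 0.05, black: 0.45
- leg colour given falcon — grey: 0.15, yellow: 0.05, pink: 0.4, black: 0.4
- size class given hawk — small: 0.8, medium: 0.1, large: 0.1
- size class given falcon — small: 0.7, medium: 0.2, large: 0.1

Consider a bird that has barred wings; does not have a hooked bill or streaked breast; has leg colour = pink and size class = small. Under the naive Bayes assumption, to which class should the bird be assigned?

falcon

hawk: 0.9 × (1−0.95) × (1−0.5) × 0.55 × 0.05 × 0.8 = 0.000495
falcon: 0.1 × (1−0.3) × (1−0.7) × 0.85 × 0.4 × 0.7 = 0.004998
Highest score → falcon.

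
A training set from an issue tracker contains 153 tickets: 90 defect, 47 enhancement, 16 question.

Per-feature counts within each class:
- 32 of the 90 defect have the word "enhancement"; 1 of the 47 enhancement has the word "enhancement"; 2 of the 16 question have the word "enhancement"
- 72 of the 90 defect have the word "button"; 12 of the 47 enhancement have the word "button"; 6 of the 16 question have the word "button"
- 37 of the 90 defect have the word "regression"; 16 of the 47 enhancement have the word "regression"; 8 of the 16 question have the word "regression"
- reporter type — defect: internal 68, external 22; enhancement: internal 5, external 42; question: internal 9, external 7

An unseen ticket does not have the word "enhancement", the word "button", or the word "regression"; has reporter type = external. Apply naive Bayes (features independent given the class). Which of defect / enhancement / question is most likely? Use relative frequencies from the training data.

enhancement

defect: (90/153) × (58/90) × (18/90) × (53/90) × (22/90) ≈ 0.0109139
enhancement: (47/153) × (46/47) × (35/47) × (31/47) × (42/47) ≈ 0.131963
question: (16/153) × (14/16) × (10/16) × (8/16) × (7/16) ≈ 0.0125102
Highest score → enhancement.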